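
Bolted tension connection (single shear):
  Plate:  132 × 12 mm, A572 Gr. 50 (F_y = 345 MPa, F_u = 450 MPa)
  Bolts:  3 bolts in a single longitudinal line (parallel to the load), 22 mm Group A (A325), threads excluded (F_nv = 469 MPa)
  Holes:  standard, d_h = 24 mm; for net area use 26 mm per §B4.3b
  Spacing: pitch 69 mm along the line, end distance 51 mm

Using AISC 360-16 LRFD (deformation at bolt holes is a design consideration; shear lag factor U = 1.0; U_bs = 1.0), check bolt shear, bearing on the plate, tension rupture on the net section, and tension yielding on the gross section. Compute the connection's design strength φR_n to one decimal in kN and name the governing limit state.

Bolt shear: A_b = π(22)²/4 = 380.13 mm². φR_n = 0.75 × 469 × 380.13 × 3 × 1 = 401.1 kN.
Bearing (12 mm plate, F_u = 450 MPa): end bolts L_c = 51 − 24/2 = 39, R_n = min(1.2×39×12×450, 2.4×22×12×450) = 252.72 kN/bolt; interior L_c = 69 − 24 = 45, R_n = 285.12 kN/bolt. φR_n = 0.75 × (1×252.72 + 2×285.12) = 617.2 kN.
Tension rupture (net): A_n = (132 − 1×26)×12 = 1272 mm² (U = 1.0, A_e = A_n). φR_n = 0.75 × 450 × 1272 = 429.3 kN.
Tension yield (gross): A_g = 132×12 = 1584 mm². φR_n = 0.90 × 345 × 1584 = 491.8 kN.
Governing: min(401.1, 617.2, 429.3, 491.8) = 401.1 kN → bolt shear.

401.1 kN (bolt shear governs)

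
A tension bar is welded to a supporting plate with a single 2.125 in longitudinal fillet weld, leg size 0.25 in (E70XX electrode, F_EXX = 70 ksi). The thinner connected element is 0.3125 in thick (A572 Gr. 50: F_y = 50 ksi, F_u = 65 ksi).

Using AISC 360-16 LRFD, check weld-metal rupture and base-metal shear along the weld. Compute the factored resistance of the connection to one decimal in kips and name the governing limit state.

Weld metal: throat = 0.707×0.25 = 0.17675 in, L = 2.125 in. φR_n = 0.75 × 0.6 × 70 × 0.17675 × 2.125 = 11.8 kips.
Base metal shear (0.3125 in plate): yield φR_n = 1.0×0.6×50×0.3125×2.125 = 19.9 kips; rupture φR_n = 0.75×0.6×65×0.3125×2.125 = 19.4 kips; take 19.4 kips (rupture).
Governing: min(11.8, 19.4) = 11.8 kips → weld metal.

11.8 kips (weld metal governs)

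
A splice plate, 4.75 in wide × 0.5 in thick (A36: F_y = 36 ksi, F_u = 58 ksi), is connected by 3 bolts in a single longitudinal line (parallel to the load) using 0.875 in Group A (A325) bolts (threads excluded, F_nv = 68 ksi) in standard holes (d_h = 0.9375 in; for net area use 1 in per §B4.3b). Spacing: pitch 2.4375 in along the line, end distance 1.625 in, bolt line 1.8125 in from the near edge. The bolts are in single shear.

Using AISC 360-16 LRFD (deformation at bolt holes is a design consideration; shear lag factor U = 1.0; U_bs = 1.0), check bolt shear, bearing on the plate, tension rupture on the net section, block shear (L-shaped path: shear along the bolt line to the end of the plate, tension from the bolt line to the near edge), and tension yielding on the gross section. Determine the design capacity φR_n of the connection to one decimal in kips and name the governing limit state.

77.0 kips (gross-section yield governs)

Bolt shear: A_b = π(0.875)²/4 = 0.60132 in². φR_n = 0.75 × 68 × 0.60132 × 3 × 1 = 92.0 kips.
Bearing (0.5 in plate, F_u = 58 ksi): end bolts L_c = 1.625 − 0.9375/2 = 1.15625, R_n = min(1.2×1.15625×0.5×58, 2.4×0.875×0.5×58) = 40.238 kips/bolt; interior L_c = 2.4375 − 0.9375 = 1.5, R_n = 52.2 kips/bolt. φR_n = 0.75 × (1×40.238 + 2×52.2) = 108.5 kips.
Tension rupture (net): A_n = (4.75 − 1×1)×0.5 = 1.875 in² (U = 1.0, A_e = A_n). φR_n = 0.75 × 58 × 1.875 = 81.6 kips.
Block shear: shear path 1×[1.625+2×2.4375] = 1×6.5 in, A_gv = 3.25, A_nv = 1×(6.5 − 2.5×1)×0.5 = 2 in²; tension to near edge: (1.8125 − 0.5×1)×0.5 = 0.65625 in². R_n = min(0.6×58×2, 0.6×36×3.25) + 1.0×58×0.65625 = min(69.6, 70.2) + 38.063 = 107.66 kips. φR_n = 0.75 × 107.66 = 80.7 kips.
Tension yield (gross): A_g = 4.75×0.5 = 2.375 in². φR_n = 0.90 × 36 × 2.375 = 77.0 kips.
Governing: min(92.0, 108.5, 81.6, 80.7, 77.0) = 77.0 kips → gross-section yield.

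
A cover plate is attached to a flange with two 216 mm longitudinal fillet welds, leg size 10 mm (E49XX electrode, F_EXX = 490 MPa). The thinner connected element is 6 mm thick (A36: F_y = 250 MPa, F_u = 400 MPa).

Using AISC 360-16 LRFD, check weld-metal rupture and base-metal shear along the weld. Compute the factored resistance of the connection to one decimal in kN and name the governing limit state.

Weld metal: throat = 0.707×10 = 7.07 mm, L = 2×216 = 432 mm. φR_n = 0.75 × 0.6 × 490 × 7.07 × 432 = 673.5 kN.
Base metal shear (6 mm plate): yield φR_n = 1.0×0.6×250×6×432 = 388.8 kN; rupture φR_n = 0.75×0.6×400×6×432 = 466.6 kN; take 388.8 kN (yield).
Governing: min(673.5, 388.8) = 388.8 kN → base-metal shear.

388.8 kN (base-metal shear governs)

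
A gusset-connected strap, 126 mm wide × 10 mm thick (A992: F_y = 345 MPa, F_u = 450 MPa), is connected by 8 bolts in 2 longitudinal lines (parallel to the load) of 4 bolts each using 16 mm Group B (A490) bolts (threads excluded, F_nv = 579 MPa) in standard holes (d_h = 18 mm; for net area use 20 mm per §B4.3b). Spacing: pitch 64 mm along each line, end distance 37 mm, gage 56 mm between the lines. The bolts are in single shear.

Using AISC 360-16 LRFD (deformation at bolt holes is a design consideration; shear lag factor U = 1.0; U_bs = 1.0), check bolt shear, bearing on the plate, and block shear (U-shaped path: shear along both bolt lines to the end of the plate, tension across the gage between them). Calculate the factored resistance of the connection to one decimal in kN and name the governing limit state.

Bolt shear: A_b = π(16)²/4 = 201.06 mm². φR_n = 0.75 × 579 × 201.06 × 8 × 1 = 698.5 kN.
Bearing (10 mm plate, F_u = 450 MPa): end bolts L_c = 37 − 18/2 = 28, R_n = min(1.2×28×10×450, 2.4×16×10×450) = 151.2 kN/bolt; interior L_c = 64 − 18 = 46, R_n = 172.8 kN/bolt. φR_n = 0.75 × (2×151.2 + 6×172.8) = 1004.4 kN.
Block shear: shear path 2×[37+3×64] = 2×229 mm, A_gv = 4580, A_nv = 2×(229 − 3.5×20)×10 = 3180 mm²; tension across gage: (56 − 1×20)×10 = 360 mm². R_n = min(0.6×450×3180, 0.6×345×4580) + 1.0×450×360 = min(858.6, 948.06) + 162 = 1020.6 kN. φR_n = 0.75 × 1020.6 = 765.5 kN.
Governing: min(698.5, 1004.4, 765.5) = 698.5 kN → bolt shear.

698.5 kN (bolt shear governs)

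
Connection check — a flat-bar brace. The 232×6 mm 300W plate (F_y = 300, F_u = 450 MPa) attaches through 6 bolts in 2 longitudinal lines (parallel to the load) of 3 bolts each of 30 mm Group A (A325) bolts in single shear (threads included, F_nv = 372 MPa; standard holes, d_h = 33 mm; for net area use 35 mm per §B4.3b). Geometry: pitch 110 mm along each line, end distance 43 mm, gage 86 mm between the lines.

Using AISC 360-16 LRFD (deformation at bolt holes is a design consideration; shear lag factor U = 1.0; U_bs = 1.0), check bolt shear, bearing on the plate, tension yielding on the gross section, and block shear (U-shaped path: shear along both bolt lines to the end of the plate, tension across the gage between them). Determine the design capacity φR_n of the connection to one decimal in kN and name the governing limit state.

375.8 kN (gross-section yield governs)

Bolt shear: A_b = π(30)²/4 = 706.86 mm². φR_n = 0.75 × 372 × 706.86 × 6 × 1 = 1183.3 kN.
Bearing (6 mm plate, F_u = 450 MPa): end bolts L_c = 43 − 33/2 = 26.5, R_n = min(1.2×26.5×6×450, 2.4×30×6×450) = 85.86 kN/bolt; interior L_c = 110 − 33 = 77, R_n = 194.4 kN/bolt. φR_n = 0.75 × (2×85.86 + 4×194.4) = 712.0 kN.
Tension yield (gross): A_g = 232×6 = 1392 mm². φR_n = 0.90 × 300 × 1392 = 375.8 kN.
Block shear: shear path 2×[43+2×110] = 2×263 mm, A_gv = 3156, A_nv = 2×(263 − 2.5×35)×6 = 2106 mm²; tension across gage: (86 − 1×35)×6 = 306 mm². R_n = min(0.6×450×2106, 0.6×300×3156) + 1.0×450×306 = min(568.62, 568.08) + 137.7 = 705.78 kN. φR_n = 0.75 × 705.78 = 529.3 kN.
Governing: min(1183.3, 712.0, 375.8, 529.3) = 375.8 kN → gross-section yield.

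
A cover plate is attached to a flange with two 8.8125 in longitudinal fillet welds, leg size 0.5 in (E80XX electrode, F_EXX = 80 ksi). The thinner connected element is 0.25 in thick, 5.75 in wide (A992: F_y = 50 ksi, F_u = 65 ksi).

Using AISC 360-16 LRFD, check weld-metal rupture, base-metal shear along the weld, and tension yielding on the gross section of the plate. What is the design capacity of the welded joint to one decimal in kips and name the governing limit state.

64.7 kips (gross-section yield governs)

Weld metal: throat = 0.707×0.5 = 0.3535 in, L = 2×8.8125 = 17.625 in. φR_n = 0.75 × 0.6 × 80 × 0.3535 × 17.625 = 224.3 kips.
Base metal shear (0.25 in plate): yield φR_n = 1.0×0.6×50×0.25×17.625 = 132.2 kips; rupture φR_n = 0.75×0.6×65×0.25×17.625 = 128.9 kips; take 128.9 kips (rupture).
Tension yield (gross): A_g = 5.75×0.25 = 1.4375 in². φR_n = 0.90 × 50 × 1.4375 = 64.7 kips.
Governing: min(224.3, 128.9, 64.7) = 64.7 kips → gross-section yield.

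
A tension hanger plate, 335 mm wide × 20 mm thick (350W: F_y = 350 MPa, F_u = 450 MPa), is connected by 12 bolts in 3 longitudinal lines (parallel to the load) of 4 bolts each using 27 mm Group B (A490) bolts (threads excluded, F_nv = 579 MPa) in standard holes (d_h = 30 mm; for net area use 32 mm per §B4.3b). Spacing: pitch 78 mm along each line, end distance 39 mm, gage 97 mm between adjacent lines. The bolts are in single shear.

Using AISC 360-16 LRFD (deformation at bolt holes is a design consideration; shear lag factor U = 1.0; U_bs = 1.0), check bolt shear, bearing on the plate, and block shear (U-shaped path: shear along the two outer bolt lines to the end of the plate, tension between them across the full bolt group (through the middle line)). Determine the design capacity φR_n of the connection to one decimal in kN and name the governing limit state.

2181.6 kN (block shear governs)

Bolt shear: A_b = π(27)²/4 = 572.56 mm². φR_n = 0.75 × 579 × 572.56 × 12 × 1 = 2983.6 kN.
Bearing (20 mm plate, F_u = 450 MPa): end bolts L_c = 39 − 30/2 = 24, R_n = min(1.2×24×20×450, 2.4×27×20×450) = 259.2 kN/bolt; interior L_c = 78 − 30 = 48, R_n = 518.4 kN/bolt. φR_n = 0.75 × (3×259.2 + 9×518.4) = 4082.4 kN.
Block shear: shear path 2×[39+3×78] = 2×273 mm, A_gv = 10920, A_nv = 2×(273 − 3.5×32)×20 = 6440 mm²; tension across gage: (194 − 2×32)×20 = 2600 mm². R_n = min(0.6×450×6440, 0.6×350×10920) + 1.0×450×2600 = min(1738.8, 2293.2) + 1170 = 2908.8 kN. φR_n = 0.75 × 2908.8 = 2181.6 kN.
Governing: min(2983.6, 4082.4, 2181.6) = 2181.6 kN → block shear.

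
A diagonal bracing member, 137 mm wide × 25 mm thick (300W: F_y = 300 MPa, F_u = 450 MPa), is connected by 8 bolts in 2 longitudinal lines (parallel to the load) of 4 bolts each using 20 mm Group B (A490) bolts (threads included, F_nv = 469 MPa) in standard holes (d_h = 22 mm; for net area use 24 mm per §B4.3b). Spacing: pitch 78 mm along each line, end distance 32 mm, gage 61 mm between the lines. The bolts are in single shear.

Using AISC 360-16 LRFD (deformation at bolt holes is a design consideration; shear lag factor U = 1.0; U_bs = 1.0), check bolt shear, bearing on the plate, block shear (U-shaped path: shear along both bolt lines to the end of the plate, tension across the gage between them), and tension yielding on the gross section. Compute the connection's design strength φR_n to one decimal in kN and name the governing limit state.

Bolt shear: A_b = π(20)²/4 = 314.16 mm². φR_n = 0.75 × 469 × 314.16 × 8 × 1 = 884.0 kN.
Bearing (25 mm plate, F_u = 450 MPa): end bolts L_c = 32 − 22/2 = 21, R_n = min(1.2×21×25×450, 2.4×20×25×450) = 283.5 kN/bolt; interior L_c = 78 − 22 = 56, R_n = 540 kN/bolt. φR_n = 0.75 × (2×283.5 + 6×540) = 2855.3 kN.
Block shear: shear path 2×[32+3×78] = 2×266 mm, A_gv = 13300, A_nv = 2×(266 − 3.5×24)×25 = 9100 mm²; tension across gage: (61 − 1×24)×25 = 925 mm². R_n = min(0.6×450×9100, 0.6×300×13300) + 1.0×450×925 = min(2457, 2394) + 416.25 = 2810.3 kN. φR_n = 0.75 × 2810.3 = 2107.7 kN.
Tension yield (gross): A_g = 137×25 = 3425 mm². φR_n = 0.90 × 300 × 3425 = 924.8 kN.
Governing: min(884.0, 2855.3, 2107.7, 924.8) = 884.0 kN → bolt shear.

884.0 kN (bolt shear governs)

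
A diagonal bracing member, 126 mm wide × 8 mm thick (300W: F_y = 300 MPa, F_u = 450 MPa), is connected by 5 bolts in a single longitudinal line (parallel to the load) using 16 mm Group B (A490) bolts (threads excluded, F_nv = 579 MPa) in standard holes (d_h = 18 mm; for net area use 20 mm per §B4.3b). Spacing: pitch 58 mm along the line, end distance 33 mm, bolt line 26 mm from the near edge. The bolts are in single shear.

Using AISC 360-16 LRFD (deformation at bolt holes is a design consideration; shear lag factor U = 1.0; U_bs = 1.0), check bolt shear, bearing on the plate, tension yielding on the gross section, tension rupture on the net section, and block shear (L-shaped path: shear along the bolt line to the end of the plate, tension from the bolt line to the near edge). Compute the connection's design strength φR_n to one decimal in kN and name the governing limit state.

Bolt shear: A_b = π(16)²/4 = 201.06 mm². φR_n = 0.75 × 579 × 201.06 × 5 × 1 = 436.6 kN.
Bearing (8 mm plate, F_u = 450 MPa): end bolts L_c = 33 − 18/2 = 24, R_n = min(1.2×24×8×450, 2.4×16×8×450) = 103.68 kN/bolt; interior L_c = 58 − 18 = 40, R_n = 138.24 kN/bolt. φR_n = 0.75 × (1×103.68 + 4×138.24) = 492.5 kN.
Tension yield (gross): A_g = 126×8 = 1008 mm². φR_n = 0.90 × 300 × 1008 = 272.2 kN.
Tension rupture (net): A_n = (126 − 1×20)×8 = 848 mm² (U = 1.0, A_e = A_n). φR_n = 0.75 × 450 × 848 = 286.2 kN.
Block shear: shear path 1×[33+4×58] = 1×265 mm, A_gv = 2120, A_nv = 1×(265 − 4.5×20)×8 = 1400 mm²; tension to near edge: (26 − 0.5×20)×8 = 128 mm². R_n = min(0.6×450×1400, 0.6×300×2120) + 1.0×450×128 = min(378, 381.6) + 57.6 = 435.6 kN. φR_n = 0.75 × 435.6 = 326.7 kN.
Governing: min(436.6, 492.5, 272.2, 286.2, 326.7) = 272.2 kN → gross-section yield.

272.2 kN (gross-section yield governs)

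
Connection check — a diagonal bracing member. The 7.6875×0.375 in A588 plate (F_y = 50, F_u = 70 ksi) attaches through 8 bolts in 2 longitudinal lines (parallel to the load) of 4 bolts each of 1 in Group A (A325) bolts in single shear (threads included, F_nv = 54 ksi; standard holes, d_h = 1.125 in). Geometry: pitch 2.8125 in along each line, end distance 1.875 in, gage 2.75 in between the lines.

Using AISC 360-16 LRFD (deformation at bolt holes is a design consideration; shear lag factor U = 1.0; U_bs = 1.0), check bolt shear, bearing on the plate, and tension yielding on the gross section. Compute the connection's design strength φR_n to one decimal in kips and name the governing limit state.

Bolt shear: A_b = π(1)²/4 = 0.7854 in². φR_n = 0.75 × 54 × 0.7854 × 8 × 1 = 254.5 kips.
Bearing (0.375 in plate, F_u = 70 ksi): end bolts L_c = 1.875 − 1.125/2 = 1.3125, R_n = min(1.2×1.3125×0.375×70, 2.4×1×0.375×70) = 41.344 kips/bolt; interior L_c = 2.8125 − 1.125 = 1.6875, R_n = 53.156 kips/bolt. φR_n = 0.75 × (2×41.344 + 6×53.156) = 301.2 kips.
Tension yield (gross): A_g = 7.6875×0.375 = 2.8828 in². φR_n = 0.90 × 50 × 2.8828 = 129.7 kips.
Governing: min(254.5, 301.2, 129.7) = 129.7 kips → gross-section yield.

129.7 kips (gross-section yield governs)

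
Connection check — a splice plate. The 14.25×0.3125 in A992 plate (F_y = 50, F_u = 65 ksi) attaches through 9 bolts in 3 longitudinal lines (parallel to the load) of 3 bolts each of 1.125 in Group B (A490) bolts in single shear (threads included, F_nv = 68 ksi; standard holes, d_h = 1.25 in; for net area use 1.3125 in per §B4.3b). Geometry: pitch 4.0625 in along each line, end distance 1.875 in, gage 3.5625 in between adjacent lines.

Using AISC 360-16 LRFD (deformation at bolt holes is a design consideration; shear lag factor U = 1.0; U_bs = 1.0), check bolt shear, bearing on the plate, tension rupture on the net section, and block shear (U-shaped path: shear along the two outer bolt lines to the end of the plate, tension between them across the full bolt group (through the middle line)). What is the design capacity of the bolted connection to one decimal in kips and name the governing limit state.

Bolt shear: A_b = π(1.125)²/4 = 0.99402 in². φR_n = 0.75 × 68 × 0.99402 × 9 × 1 = 456.3 kips.
Bearing (0.3125 in plate, F_u = 65 ksi): end bolts L_c = 1.875 − 1.25/2 = 1.25, R_n = min(1.2×1.25×0.3125×65, 2.4×1.125×0.3125×65) = 30.469 kips/bolt; interior L_c = 4.0625 − 1.25 = 2.8125, R_n = 54.844 kips/bolt. φR_n = 0.75 × (3×30.469 + 6×54.844) = 315.4 kips.
Tension rupture (net): A_n = (14.25 − 3×1.3125)×0.3125 = 3.2227 in² (U = 1.0, A_e = A_n). φR_n = 0.75 × 65 × 3.2227 = 157.1 kips.
Block shear: shear path 2×[1.875+2×4.0625] = 2×10 in, A_gv = 6.25, A_nv = 2×(10 − 2.5×1.3125)×0.3125 = 4.1992 in²; tension across gage: (7.125 − 2×1.3125)×0.3125 = 1.4063 in². R_n = min(0.6×65×4.1992, 0.6×50×6.25) + 1.0×65×1.4063 = min(163.77, 187.5) + 91.41 = 255.18 kips. φR_n = 0.75 × 255.18 = 191.4 kips.
Governing: min(456.3, 315.4, 157.1, 191.4) = 157.1 kips → net-section rupture.

157.1 kips (net-section rupture governs)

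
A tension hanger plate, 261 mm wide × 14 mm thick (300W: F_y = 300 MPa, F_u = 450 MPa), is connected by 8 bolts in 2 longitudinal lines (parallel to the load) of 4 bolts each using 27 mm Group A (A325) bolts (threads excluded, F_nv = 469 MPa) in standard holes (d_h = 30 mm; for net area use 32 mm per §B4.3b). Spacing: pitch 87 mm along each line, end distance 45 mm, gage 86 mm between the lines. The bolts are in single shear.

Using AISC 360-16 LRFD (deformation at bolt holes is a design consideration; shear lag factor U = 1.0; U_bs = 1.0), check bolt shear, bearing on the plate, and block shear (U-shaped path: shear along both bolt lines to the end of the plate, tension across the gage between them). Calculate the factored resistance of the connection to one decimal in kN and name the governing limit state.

1355.1 kN (block shear governs)

Bolt shear: A_b = π(27)²/4 = 572.56 mm². φR_n = 0.75 × 469 × 572.56 × 8 × 1 = 1611.2 kN.
Bearing (14 mm plate, F_u = 450 MPa): end bolts L_c = 45 − 30/2 = 30, R_n = min(1.2×30×14×450, 2.4×27×14×450) = 226.8 kN/bolt; interior L_c = 87 − 30 = 57, R_n = 408.24 kN/bolt. φR_n = 0.75 × (2×226.8 + 6×408.24) = 2177.3 kN.
Block shear: shear path 2×[45+3×87] = 2×306 mm, A_gv = 8568, A_nv = 2×(306 − 3.5×32)×14 = 5432 mm²; tension across gage: (86 − 1×32)×14 = 756 mm². R_n = min(0.6×450×5432, 0.6×300×8568) + 1.0×450×756 = min(1466.6, 1542.2) + 340.2 = 1806.8 kN. φR_n = 0.75 × 1806.8 = 1355.1 kN.
Governing: min(1611.2, 2177.3, 1355.1) = 1355.1 kN → block shear.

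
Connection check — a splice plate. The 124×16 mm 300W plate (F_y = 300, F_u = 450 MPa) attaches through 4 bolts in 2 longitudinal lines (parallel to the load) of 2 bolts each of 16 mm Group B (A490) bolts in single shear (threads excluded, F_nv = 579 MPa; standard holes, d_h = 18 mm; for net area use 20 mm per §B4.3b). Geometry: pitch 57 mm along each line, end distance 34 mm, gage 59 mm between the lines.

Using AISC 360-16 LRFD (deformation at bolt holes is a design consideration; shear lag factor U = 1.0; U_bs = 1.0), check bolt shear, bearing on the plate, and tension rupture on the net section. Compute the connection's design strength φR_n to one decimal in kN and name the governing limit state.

Bolt shear: A_b = π(16)²/4 = 201.06 mm². φR_n = 0.75 × 579 × 201.06 × 4 × 1 = 349.2 kN.
Bearing (16 mm plate, F_u = 450 MPa): end bolts L_c = 34 − 18/2 = 25, R_n = min(1.2×25×16×450, 2.4×16×16×450) = 216 kN/bolt; interior L_c = 57 − 18 = 39, R_n = 276.48 kN/bolt. φR_n = 0.75 × (2×216 + 2×276.48) = 738.7 kN.
Tension rupture (net): A_n = (124 − 2×20)×16 = 1344 mm² (U = 1.0, A_e = A_n). φR_n = 0.75 × 450 × 1344 = 453.6 kN.
Governing: min(349.2, 738.7, 453.6) = 349.2 kN → bolt shear.

349.2 kN (bolt shear governs)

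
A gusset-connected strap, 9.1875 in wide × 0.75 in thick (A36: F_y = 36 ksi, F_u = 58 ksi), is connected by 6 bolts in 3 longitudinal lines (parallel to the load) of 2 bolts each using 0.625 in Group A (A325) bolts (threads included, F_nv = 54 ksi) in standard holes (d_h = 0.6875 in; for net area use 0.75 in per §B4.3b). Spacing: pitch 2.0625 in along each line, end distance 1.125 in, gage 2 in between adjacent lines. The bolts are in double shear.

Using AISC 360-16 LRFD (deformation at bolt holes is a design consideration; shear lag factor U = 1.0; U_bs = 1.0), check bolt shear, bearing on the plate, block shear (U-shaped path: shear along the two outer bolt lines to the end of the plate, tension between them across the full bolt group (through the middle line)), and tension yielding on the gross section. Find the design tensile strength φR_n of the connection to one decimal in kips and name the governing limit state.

149.1 kips (bolt shear governs)

Bolt shear: A_b = π(0.625)²/4 = 0.3068 in². φR_n = 0.75 × 54 × 0.3068 × 6 × 2 = 149.1 kips.
Bearing (0.75 in plate, F_u = 58 ksi): end bolts L_c = 1.125 − 0.6875/2 = 0.78125, R_n = min(1.2×0.78125×0.75×58, 2.4×0.625×0.75×58) = 40.781 kips/bolt; interior L_c = 2.0625 − 0.6875 = 1.375, R_n = 65.25 kips/bolt. φR_n = 0.75 × (3×40.781 + 3×65.25) = 238.6 kips.
Block shear: shear path 2×[1.125+1×2.0625] = 2×3.1875 in, A_gv = 4.7813, A_nv = 2×(3.1875 − 1.5×0.75)×0.75 = 3.0938 in²; tension across gage: (4 − 2×0.75)×0.75 = 1.875 in². R_n = min(0.6×58×3.0938, 0.6×36×4.7813) + 1.0×58×1.875 = min(107.66, 103.28) + 108.75 = 212.03 kips. φR_n = 0.75 × 212.03 = 159.0 kips.
Tension yield (gross): A_g = 9.1875×0.75 = 6.8906 in². φR_n = 0.90 × 36 × 6.8906 = 223.3 kips.
Governing: min(149.1, 238.6, 159.0, 223.3) = 149.1 kips → bolt shear.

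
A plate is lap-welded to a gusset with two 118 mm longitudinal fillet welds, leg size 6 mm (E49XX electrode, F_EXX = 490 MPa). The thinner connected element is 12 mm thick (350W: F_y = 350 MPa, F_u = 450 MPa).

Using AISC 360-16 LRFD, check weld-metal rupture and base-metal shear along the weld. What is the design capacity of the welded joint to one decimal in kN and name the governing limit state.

Weld metal: throat = 0.707×6 = 4.242 mm, L = 2×118 = 236 mm. φR_n = 0.75 × 0.6 × 490 × 4.242 × 236 = 220.7 kN.
Base metal shear (12 mm plate): yield φR_n = 1.0×0.6×350×12×236 = 594.7 kN; rupture φR_n = 0.75×0.6×450×12×236 = 573.5 kN; take 573.5 kN (rupture).
Governing: min(220.7, 573.5) = 220.7 kN → weld metal.

220.7 kN (weld metal governs)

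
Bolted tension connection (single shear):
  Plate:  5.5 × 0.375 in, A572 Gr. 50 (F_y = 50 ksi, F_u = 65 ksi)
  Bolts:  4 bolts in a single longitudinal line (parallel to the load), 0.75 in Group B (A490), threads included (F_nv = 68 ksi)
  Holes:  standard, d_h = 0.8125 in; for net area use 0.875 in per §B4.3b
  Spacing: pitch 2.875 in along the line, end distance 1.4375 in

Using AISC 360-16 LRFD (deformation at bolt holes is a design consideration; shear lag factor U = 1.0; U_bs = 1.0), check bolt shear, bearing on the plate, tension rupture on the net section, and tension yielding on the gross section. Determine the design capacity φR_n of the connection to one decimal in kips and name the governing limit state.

84.6 kips (net-section rupture governs)

Bolt shear: A_b = π(0.75)²/4 = 0.44179 in². φR_n = 0.75 × 68 × 0.44179 × 4 × 1 = 90.1 kips.
Bearing (0.375 in plate, F_u = 65 ksi): end bolts L_c = 1.4375 − 0.8125/2 = 1.03125, R_n = min(1.2×1.03125×0.375×65, 2.4×0.75×0.375×65) = 30.164 kips/bolt; interior L_c = 2.875 − 0.8125 = 2.0625, R_n = 43.875 kips/bolt. φR_n = 0.75 × (1×30.164 + 3×43.875) = 121.3 kips.
Tension rupture (net): A_n = (5.5 − 1×0.875)×0.375 = 1.7344 in² (U = 1.0, A_e = A_n). φR_n = 0.75 × 65 × 1.7344 = 84.6 kips.
Tension yield (gross): A_g = 5.5×0.375 = 2.0625 in². φR_n = 0.90 × 50 × 2.0625 = 92.8 kips.
Governing: min(90.1, 121.3, 84.6, 92.8) = 84.6 kips → net-section rupture.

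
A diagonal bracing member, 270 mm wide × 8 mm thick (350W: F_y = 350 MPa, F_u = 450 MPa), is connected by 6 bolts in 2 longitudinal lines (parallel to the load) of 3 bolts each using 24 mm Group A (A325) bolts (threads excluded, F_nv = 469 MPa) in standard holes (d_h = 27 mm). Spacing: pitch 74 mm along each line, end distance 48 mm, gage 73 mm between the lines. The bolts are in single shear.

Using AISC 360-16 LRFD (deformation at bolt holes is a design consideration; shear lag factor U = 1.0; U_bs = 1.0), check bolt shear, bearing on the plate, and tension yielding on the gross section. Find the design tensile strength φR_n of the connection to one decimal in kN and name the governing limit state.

Bolt shear: A_b = π(24)²/4 = 452.39 mm². φR_n = 0.75 × 469 × 452.39 × 6 × 1 = 954.8 kN.
Bearing (8 mm plate, F_u = 450 MPa): end bolts L_c = 48 − 27/2 = 34.5, R_n = min(1.2×34.5×8×450, 2.4×24×8×450) = 149.04 kN/bolt; interior L_c = 74 − 27 = 47, R_n = 203.04 kN/bolt. φR_n = 0.75 × (2×149.04 + 4×203.04) = 832.7 kN.
Tension yield (gross): A_g = 270×8 = 2160 mm². φR_n = 0.90 × 350 × 2160 = 680.4 kN.
Governing: min(954.8, 832.7, 680.4) = 680.4 kN → gross-section yield.

680.4 kN (gross-section yield governs)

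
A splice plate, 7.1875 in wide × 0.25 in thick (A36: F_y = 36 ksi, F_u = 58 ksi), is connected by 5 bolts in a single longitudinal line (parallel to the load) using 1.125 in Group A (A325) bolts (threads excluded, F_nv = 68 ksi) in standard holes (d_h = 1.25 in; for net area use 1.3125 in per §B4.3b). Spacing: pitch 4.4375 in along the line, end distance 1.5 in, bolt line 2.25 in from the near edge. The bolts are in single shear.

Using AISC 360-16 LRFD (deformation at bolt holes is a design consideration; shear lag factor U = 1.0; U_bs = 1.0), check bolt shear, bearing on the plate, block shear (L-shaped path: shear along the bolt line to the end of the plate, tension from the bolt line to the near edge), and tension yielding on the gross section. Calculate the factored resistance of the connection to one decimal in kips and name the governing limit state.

58.2 kips (gross-section yield governs)

Bolt shear: A_b = π(1.125)²/4 = 0.99402 in². φR_n = 0.75 × 68 × 0.99402 × 5 × 1 = 253.5 kips.
Bearing (0.25 in plate, F_u = 58 ksi): end bolts L_c = 1.5 − 1.25/2 = 0.875, R_n = min(1.2×0.875×0.25×58, 2.4×1.125×0.25×58) = 15.225 kips/bolt; interior L_c = 4.4375 − 1.25 = 3.1875, R_n = 39.15 kips/bolt. φR_n = 0.75 × (1×15.225 + 4×39.15) = 128.9 kips.
Block shear: shear path 1×[1.5+4×4.4375] = 1×19.25 in, A_gv = 4.8125, A_nv = 1×(19.25 − 4.5×1.3125)×0.25 = 3.3359 in²; tension to near edge: (2.25 − 0.5×1.3125)×0.25 = 0.39844 in². R_n = min(0.6×58×3.3359, 0.6×36×4.8125) + 1.0×58×0.39844 = min(116.09, 103.95) + 23.11 = 127.06 kips. φR_n = 0.75 × 127.06 = 95.3 kips.
Tension yield (gross): A_g = 7.1875×0.25 = 1.7969 in². φR_n = 0.90 × 36 × 1.7969 = 58.2 kips.
Governing: min(253.5, 128.9, 95.3, 58.2) = 58.2 kips → gross-section yield.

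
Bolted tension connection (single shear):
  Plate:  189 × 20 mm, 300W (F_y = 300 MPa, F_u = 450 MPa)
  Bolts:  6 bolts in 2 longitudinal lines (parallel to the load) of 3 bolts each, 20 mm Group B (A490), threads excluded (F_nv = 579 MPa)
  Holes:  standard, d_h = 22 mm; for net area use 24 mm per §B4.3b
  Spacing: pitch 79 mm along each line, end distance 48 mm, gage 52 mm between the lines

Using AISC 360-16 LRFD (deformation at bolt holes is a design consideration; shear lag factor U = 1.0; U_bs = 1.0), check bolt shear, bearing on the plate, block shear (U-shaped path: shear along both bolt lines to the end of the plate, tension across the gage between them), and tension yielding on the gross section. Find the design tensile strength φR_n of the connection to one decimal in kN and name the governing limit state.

Bolt shear: A_b = π(20)²/4 = 314.16 mm². φR_n = 0.75 × 579 × 314.16 × 6 × 1 = 818.5 kN.
Bearing (20 mm plate, F_u = 450 MPa): end bolts L_c = 48 − 22/2 = 37, R_n = min(1.2×37×20×450, 2.4×20×20×450) = 399.6 kN/bolt; interior L_c = 79 − 22 = 57, R_n = 432 kN/bolt. φR_n = 0.75 × (2×399.6 + 4×432) = 1895.4 kN.
Block shear: shear path 2×[48+2×79] = 2×206 mm, A_gv = 8240, A_nv = 2×(206 − 2.5×24)×20 = 5840 mm²; tension across gage: (52 − 1×24)×20 = 560 mm². R_n = min(0.6×450×5840, 0.6×300×8240) + 1.0×450×560 = min(1576.8, 1483.2) + 252 = 1735.2 kN. φR_n = 0.75 × 1735.2 = 1301.4 kN.
Tension yield (gross): A_g = 189×20 = 3780 mm². φR_n = 0.90 × 300 × 3780 = 1020.6 kN.
Governing: min(818.5, 1895.4, 1301.4, 1020.6) = 818.5 kN → bolt shear.

818.5 kN (bolt shear governs)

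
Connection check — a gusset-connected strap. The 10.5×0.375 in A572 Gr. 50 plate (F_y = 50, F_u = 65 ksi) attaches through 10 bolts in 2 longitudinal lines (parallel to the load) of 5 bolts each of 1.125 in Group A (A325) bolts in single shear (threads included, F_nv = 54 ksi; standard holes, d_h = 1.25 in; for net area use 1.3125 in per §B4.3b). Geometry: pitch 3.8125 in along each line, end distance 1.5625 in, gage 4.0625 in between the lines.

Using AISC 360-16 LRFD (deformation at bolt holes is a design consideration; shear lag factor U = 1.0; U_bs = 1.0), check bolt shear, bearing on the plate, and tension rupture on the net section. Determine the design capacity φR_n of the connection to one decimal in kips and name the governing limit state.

Bolt shear: A_b = π(1.125)²/4 = 0.99402 in². φR_n = 0.75 × 54 × 0.99402 × 10 × 1 = 402.6 kips.
Bearing (0.375 in plate, F_u = 65 ksi): end bolts L_c = 1.5625 − 1.25/2 = 0.9375, R_n = min(1.2×0.9375×0.375×65, 2.4×1.125×0.375×65) = 27.422 kips/bolt; interior L_c = 3.8125 − 1.25 = 2.5625, R_n = 65.813 kips/bolt. φR_n = 0.75 × (2×27.422 + 8×65.813) = 436.0 kips.
Tension rupture (net): A_n = (10.5 − 2×1.3125)×0.375 = 2.9531 in² (U = 1.0, A_e = A_n). φR_n = 0.75 × 65 × 2.9531 = 144.0 kips.
Governing: min(402.6, 436.0, 144.0) = 144.0 kips → net-section rupture.

144.0 kips (net-section rupture governs)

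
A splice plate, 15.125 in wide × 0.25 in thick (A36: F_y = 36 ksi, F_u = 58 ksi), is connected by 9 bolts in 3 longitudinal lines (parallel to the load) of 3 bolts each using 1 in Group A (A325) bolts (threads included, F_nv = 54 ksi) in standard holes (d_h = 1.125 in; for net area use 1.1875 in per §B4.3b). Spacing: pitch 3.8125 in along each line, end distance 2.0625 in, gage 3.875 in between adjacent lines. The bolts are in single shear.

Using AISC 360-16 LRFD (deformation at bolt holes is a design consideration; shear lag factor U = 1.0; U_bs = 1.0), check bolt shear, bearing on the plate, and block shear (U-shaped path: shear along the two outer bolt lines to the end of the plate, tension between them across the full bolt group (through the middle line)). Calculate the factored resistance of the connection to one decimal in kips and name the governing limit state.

136.9 kips (block shear governs)

Bolt shear: A_b = π(1)²/4 = 0.7854 in². φR_n = 0.75 × 54 × 0.7854 × 9 × 1 = 286.3 kips.
Bearing (0.25 in plate, F_u = 58 ksi): end bolts L_c = 2.0625 − 1.125/2 = 1.5, R_n = min(1.2×1.5×0.25×58, 2.4×1×0.25×58) = 26.1 kips/bolt; interior L_c = 3.8125 − 1.125 = 2.6875, R_n = 34.8 kips/bolt. φR_n = 0.75 × (3×26.1 + 6×34.8) = 215.3 kips.
Block shear: shear path 2×[2.0625+2×3.8125] = 2×9.6875 in, A_gv = 4.8438, A_nv = 2×(9.6875 − 2.5×1.1875)×0.25 = 3.3594 in²; tension across gage: (7.75 − 2×1.1875)×0.25 = 1.3438 in². R_n = min(0.6×58×3.3594, 0.6×36×4.8438) + 1.0×58×1.3438 = min(116.91, 104.63) + 77.94 = 182.57 kips. φR_n = 0.75 × 182.57 = 136.9 kips.
Governing: min(286.3, 215.3, 136.9) = 136.9 kips → block shear.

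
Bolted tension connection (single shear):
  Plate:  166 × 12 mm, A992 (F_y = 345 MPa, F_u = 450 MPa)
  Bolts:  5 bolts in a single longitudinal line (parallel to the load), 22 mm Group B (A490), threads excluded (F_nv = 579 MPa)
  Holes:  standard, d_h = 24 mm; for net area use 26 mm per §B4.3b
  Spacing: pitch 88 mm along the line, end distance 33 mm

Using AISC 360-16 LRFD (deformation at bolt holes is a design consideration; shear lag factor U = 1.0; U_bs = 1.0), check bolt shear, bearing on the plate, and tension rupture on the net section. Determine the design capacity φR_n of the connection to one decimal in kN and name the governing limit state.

567.0 kN (net-section rupture governs)

Bolt shear: A_b = π(22)²/4 = 380.13 mm². φR_n = 0.75 × 579 × 380.13 × 5 × 1 = 825.4 kN.
Bearing (12 mm plate, F_u = 450 MPa): end bolts L_c = 33 − 24/2 = 21, R_n = min(1.2×21×12×450, 2.4×22×12×450) = 136.08 kN/bolt; interior L_c = 88 − 24 = 64, R_n = 285.12 kN/bolt. φR_n = 0.75 × (1×136.08 + 4×285.12) = 957.4 kN.
Tension rupture (net): A_n = (166 − 1×26)×12 = 1680 mm² (U = 1.0, A_e = A_n). φR_n = 0.75 × 450 × 1680 = 567.0 kN.
Governing: min(825.4, 957.4, 567.0) = 567.0 kN → net-section rupture.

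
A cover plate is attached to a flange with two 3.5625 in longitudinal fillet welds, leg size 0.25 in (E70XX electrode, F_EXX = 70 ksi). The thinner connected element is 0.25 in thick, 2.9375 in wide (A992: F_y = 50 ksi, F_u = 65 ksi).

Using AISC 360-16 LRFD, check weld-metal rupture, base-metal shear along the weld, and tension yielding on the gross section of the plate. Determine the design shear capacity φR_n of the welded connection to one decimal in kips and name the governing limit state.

33.0 kips (gross-section yield governs)

Weld metal: throat = 0.707×0.25 = 0.17675 in, L = 2×3.5625 = 7.125 in. φR_n = 0.75 × 0.6 × 70 × 0.17675 × 7.125 = 39.7 kips.
Base metal shear (0.25 in plate): yield φR_n = 1.0×0.6×50×0.25×7.125 = 53.4 kips; rupture φR_n = 0.75×0.6×65×0.25×7.125 = 52.1 kips; take 52.1 kips (rupture).
Tension yield (gross): A_g = 2.9375×0.25 = 0.73438 in². φR_n = 0.90 × 50 × 0.73438 = 33.0 kips.
Governing: min(39.7, 52.1, 33.0) = 33.0 kips → gross-section yield.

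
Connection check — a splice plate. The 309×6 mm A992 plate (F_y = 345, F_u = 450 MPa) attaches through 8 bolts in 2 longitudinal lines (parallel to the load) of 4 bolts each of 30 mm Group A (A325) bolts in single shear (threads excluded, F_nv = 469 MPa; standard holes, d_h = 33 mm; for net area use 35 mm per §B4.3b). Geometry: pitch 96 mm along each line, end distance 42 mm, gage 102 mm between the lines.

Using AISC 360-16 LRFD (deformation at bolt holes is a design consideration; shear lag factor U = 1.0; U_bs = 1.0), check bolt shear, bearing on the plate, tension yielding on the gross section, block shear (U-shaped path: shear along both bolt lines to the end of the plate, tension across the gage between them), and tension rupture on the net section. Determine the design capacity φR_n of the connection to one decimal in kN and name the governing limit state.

484.0 kN (net-section rupture governs)

Bolt shear: A_b = π(30)²/4 = 706.86 mm². φR_n = 0.75 × 469 × 706.86 × 8 × 1 = 1989.1 kN.
Bearing (6 mm plate, F_u = 450 MPa): end bolts L_c = 42 − 33/2 = 25.5, R_n = min(1.2×25.5×6×450, 2.4×30×6×450) = 82.62 kN/bolt; interior L_c = 96 − 33 = 63, R_n = 194.4 kN/bolt. φR_n = 0.75 × (2×82.62 + 6×194.4) = 998.7 kN.
Tension yield (gross): A_g = 309×6 = 1854 mm². φR_n = 0.90 × 345 × 1854 = 575.7 kN.
Block shear: shear path 2×[42+3×96] = 2×330 mm, A_gv = 3960, A_nv = 2×(330 − 3.5×35)×6 = 2490 mm²; tension across gage: (102 − 1×35)×6 = 402 mm². R_n = min(0.6×450×2490, 0.6×345×3960) + 1.0×450×402 = min(672.3, 819.72) + 180.9 = 853.2 kN. φR_n = 0.75 × 853.2 = 639.9 kN.
Tension rupture (net): A_n = (309 − 2×35)×6 = 1434 mm² (U = 1.0, A_e = A_n). φR_n = 0.75 × 450 × 1434 = 484.0 kN.
Governing: min(1989.1, 998.7, 575.7, 639.9, 484.0) = 484.0 kN → net-section rupture.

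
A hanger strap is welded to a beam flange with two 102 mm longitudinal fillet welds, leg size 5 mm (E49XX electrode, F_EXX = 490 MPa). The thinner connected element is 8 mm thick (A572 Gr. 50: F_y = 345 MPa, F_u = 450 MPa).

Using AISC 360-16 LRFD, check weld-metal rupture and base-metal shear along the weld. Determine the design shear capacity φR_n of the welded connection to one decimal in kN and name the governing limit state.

159.0 kN (weld metal governs)

Weld metal: throat = 0.707×5 = 3.535 mm, L = 2×102 = 204 mm. φR_n = 0.75 × 0.6 × 490 × 3.535 × 204 = 159.0 kN.
Base metal shear (8 mm plate): yield φR_n = 1.0×0.6×345×8×204 = 337.8 kN; rupture φR_n = 0.75×0.6×450×8×204 = 330.5 kN; take 330.5 kN (rupture).
Governing: min(159.0, 330.5) = 159.0 kN → weld metal.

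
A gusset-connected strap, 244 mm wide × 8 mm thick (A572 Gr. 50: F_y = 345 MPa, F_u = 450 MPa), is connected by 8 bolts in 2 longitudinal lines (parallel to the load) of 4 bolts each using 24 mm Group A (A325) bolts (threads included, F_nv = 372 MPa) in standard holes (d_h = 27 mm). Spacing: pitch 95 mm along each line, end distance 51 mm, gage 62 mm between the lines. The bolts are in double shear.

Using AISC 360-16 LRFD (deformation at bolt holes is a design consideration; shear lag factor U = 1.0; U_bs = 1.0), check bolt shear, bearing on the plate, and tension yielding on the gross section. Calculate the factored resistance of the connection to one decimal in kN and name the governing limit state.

Bolt shear: A_b = π(24)²/4 = 452.39 mm². φR_n = 0.75 × 372 × 452.39 × 8 × 2 = 2019.5 kN.
Bearing (8 mm plate, F_u = 450 MPa): end bolts L_c = 51 − 27/2 = 37.5, R_n = min(1.2×37.5×8×450, 2.4×24×8×450) = 162 kN/bolt; interior L_c = 95 − 27 = 68, R_n = 207.36 kN/bolt. φR_n = 0.75 × (2×162 + 6×207.36) = 1176.1 kN.
Tension yield (gross): A_g = 244×8 = 1952 mm². φR_n = 0.90 × 345 × 1952 = 606.1 kN.
Governing: min(2019.5, 1176.1, 606.1) = 606.1 kN → gross-section yield.

606.1 kN (gross-section yield governs)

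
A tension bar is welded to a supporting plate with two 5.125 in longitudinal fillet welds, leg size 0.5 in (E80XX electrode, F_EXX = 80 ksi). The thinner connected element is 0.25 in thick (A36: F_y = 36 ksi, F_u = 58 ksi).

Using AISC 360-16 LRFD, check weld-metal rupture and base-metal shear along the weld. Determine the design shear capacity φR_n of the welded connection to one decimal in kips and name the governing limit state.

55.4 kips (base-metal shear governs)

Weld metal: throat = 0.707×0.5 = 0.3535 in, L = 2×5.125 = 10.25 in. φR_n = 0.75 × 0.6 × 80 × 0.3535 × 10.25 = 130.4 kips.
Base metal shear (0.25 in plate): yield φR_n = 1.0×0.6×36×0.25×10.25 = 55.4 kips; rupture φR_n = 0.75×0.6×58×0.25×10.25 = 66.9 kips; take 55.4 kips (yield).
Governing: min(130.4, 55.4) = 55.4 kips → base-metal shear.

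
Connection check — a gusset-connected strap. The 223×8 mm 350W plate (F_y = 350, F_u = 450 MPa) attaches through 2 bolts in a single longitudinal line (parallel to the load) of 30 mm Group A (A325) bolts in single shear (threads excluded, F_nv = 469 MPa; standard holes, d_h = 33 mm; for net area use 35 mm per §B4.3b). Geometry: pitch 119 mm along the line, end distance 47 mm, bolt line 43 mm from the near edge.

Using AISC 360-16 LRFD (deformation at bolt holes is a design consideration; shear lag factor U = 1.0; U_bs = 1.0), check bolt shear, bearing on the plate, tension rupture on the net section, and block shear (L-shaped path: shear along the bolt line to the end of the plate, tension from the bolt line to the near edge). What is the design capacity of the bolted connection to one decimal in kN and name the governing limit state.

252.7 kN (block shear governs)

Bolt shear: A_b = π(30)²/4 = 706.86 mm². φR_n = 0.75 × 469 × 706.86 × 2 × 1 = 497.3 kN.
Bearing (8 mm plate, F_u = 450 MPa): end bolts L_c = 47 − 33/2 = 30.5, R_n = min(1.2×30.5×8×450, 2.4×30×8×450) = 131.76 kN/bolt; interior L_c = 119 − 33 = 86, R_n = 259.2 kN/bolt. φR_n = 0.75 × (1×131.76 + 1×259.2) = 293.2 kN.
Tension rupture (net): A_n = (223 − 1×35)×8 = 1504 mm² (U = 1.0, A_e = A_n). φR_n = 0.75 × 450 × 1504 = 507.6 kN.
Block shear: shear path 1×[47+1×119] = 1×166 mm, A_gv = 1328, A_nv = 1×(166 − 1.5×35)×8 = 908 mm²; tension to near edge: (43 − 0.5×35)×8 = 204 mm². R_n = min(0.6×450×908, 0.6×350×1328) + 1.0×450×204 = min(245.16, 278.88) + 91.8 = 336.96 kN. φR_n = 0.75 × 336.96 = 252.7 kN.
Governing: min(497.3, 293.2, 507.6, 252.7) = 252.7 kN → block shear.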